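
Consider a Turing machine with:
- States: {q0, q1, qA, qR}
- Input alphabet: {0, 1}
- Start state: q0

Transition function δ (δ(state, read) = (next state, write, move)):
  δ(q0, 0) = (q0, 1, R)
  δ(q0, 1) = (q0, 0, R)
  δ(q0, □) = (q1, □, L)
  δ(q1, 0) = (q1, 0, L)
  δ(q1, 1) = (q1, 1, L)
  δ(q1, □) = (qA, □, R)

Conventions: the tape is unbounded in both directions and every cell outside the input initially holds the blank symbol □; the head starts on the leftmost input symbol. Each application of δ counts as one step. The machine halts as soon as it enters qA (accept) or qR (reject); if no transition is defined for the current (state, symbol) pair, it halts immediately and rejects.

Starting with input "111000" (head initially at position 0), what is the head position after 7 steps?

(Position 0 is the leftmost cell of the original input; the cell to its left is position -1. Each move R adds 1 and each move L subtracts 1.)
Step 0: [q0]111000 (head at position 0)
Step 1: δ(q0, 1) = (q0, 0, R)  ⊢  0[q0]11000 (head at position 1)
Step 2: δ(q0, 1) = (q0, 0, R)  ⊢  00[q0]1000 (head at position 2)
Step 3: δ(q0, 1) = (q0, 0, R)  ⊢  000[q0]000 (head at position 3)
Step 4: δ(q0, 0) = (q0, 1, R)  ⊢  0001[q0]00 (head at position 4)
Step 5: δ(q0, 0) = (q0, 1, R)  ⊢  00011[q0]0 (head at position 5)
Step 6: δ(q0, 0) = (q0, 1, R)  ⊢  000111[q0]□ (head at position 6)
Step 7: δ(q0, □) = (q1, □, L)  ⊢  00011[q1]1□ (head at position 5)
Head position after 7 steps: 5

Final answer: Position 5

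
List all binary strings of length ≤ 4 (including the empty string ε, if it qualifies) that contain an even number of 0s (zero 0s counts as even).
Checking every binary string of length 0 to 4:
  Length 0: accepted: ε | rejected: (none)
  Length 1: accepted: 1 | rejected: 0
  Length 2: accepted: 00, 11 | rejected: 01, 10
  Length 3: accepted: 001, 010, 100, 111 | rejected: 000, 011, 101, 110
  Length 4: accepted: 0000, 0011, 0101, 0110, 1001, 1010, 1100, 1111 | rejected: 0001, 0010, 0100, 0111, 1000, 1011, 1101, 1110
Total: 16 string(s).

Final answer: ε, 1, 00, 11, 001, 010, 100, 111, 0000, 0011, 0101, 0110, 1001, 1010, 1100, 1111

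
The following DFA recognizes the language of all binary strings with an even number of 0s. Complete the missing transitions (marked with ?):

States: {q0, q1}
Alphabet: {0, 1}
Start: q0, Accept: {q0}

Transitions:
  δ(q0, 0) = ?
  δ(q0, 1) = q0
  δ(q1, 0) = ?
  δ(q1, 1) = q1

What each state remembers (consistent with the given transitions and accept states):
  q0: an even number of 0s has been read so far
  q1: an odd number of 0s has been read so far
Filling in the missing entries:
  δ(q0, 0): in q0 (an even number of 0s has been read so far), after reading 0 we have: an odd number of 0s has been read so far → q1
  δ(q1, 0): in q1 (an odd number of 0s has been read so far), after reading 0 we have: an even number of 0s has been read so far → q0

Final answer: δ(q0, 0) = q1; δ(q1, 0) = q0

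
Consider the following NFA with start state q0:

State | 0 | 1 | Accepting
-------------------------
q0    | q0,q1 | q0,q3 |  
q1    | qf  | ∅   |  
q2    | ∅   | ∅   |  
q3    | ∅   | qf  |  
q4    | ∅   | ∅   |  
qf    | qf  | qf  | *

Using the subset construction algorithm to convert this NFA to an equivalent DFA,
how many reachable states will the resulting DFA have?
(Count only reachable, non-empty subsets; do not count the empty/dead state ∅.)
Start subset: {q0}
{q0}: on 0 → {q0, q1}, on 1 → {q0, q3}
{q0, q1}: on 0 → {q0, q1, qf}, on 1 → {q0, q3}
{q0, q3}: on 0 → {q0, q1}, on 1 → {q0, q3, qf}
{q0, q1, qf}: on 0 → {q0, q1, qf}, on 1 → {q0, q3, qf}
{q0, q3, qf}: on 0 → {q0, q1, qf}, on 1 → {q0, q3, qf}
Reachable non-empty subsets: {q0}, {q0, q1}, {q0, q3}, {q0, q1, qf}, {q0, q3, qf} — 5 in total.

Final answer: 5 states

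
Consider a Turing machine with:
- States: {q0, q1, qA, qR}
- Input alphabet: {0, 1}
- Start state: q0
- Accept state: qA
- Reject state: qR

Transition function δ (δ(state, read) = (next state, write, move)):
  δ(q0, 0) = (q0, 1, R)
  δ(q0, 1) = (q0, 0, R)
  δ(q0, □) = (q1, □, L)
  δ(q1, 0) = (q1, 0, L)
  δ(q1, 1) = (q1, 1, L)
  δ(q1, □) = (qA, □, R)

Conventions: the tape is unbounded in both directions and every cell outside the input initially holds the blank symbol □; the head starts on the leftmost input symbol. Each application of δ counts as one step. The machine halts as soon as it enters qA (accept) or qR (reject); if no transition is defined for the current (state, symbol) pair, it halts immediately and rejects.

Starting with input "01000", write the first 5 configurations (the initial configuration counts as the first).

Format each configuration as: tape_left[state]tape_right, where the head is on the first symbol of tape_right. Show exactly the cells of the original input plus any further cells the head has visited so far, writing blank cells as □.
Step 0: [q0]01000 (head at position 0)
Step 1: δ(q0, 0) = (q0, 1, R)  ⊢  1[q0]1000 (head at position 1)
Step 2: δ(q0, 1) = (q0, 0, R)  ⊢  10[q0]000 (head at position 2)
Step 3: δ(q0, 0) = (q0, 1, R)  ⊢  101[q0]00 (head at position 3)
Step 4: δ(q0, 0) = (q0, 1, R)  ⊢  1011[q0]0 (head at position 4)

Final answer: [q0]01000 ⊢ 1[q0]1000 ⊢ 10[q0]000 ⊢ 101[q0]00 ⊢ 1011[q0]0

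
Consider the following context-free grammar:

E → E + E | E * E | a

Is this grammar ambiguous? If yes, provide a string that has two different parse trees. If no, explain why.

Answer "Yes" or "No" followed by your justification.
Two different leftmost derivations of a + a * a:
  (1) E ⇒ E + E ⇒ a + E ⇒ a + E * E ⇒ a + a * E ⇒ a + a * a   (tree groups a + (a * a))
  (2) E ⇒ E * E ⇒ E + E * E ⇒ a + E * E ⇒ a + a * E ⇒ a + a * a   (tree groups (a + a) * a)
Two distinct leftmost derivations = two distinct parse trees, so the grammar is ambiguous.

Final answer: Yes - the string 'a + a * a' has two distinct leftmost derivations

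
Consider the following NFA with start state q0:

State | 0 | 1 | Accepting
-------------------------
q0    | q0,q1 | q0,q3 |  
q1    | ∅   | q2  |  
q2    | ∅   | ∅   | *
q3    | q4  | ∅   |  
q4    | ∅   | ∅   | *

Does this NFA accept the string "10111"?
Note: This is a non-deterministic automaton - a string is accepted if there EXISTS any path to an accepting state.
Track the set of states the NFA could be in: start {q0}
Read '1': {q0} → {q0, q3}
Read '0': {q0, q3} → {q0, q1, q4}
Read '1': {q0, q1, q4} → {q0, q2, q3}
Read '1': {q0, q2, q3} → {q0, q3}
Read '1': {q0, q3} → {q0, q3}
Final set {q0, q3} contains no accepting state → rejected.

Final answer: No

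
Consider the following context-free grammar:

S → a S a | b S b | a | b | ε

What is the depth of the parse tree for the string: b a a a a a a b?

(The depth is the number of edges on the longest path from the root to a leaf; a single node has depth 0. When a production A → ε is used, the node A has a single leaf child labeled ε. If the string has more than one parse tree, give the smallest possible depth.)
The string has even length 8, so its (unique) parse tree peels off matching outer symbols: S → b S b, S → a S a, S → a S a, S → a S a, and finally S → ε for the empty middle.
The S nodes are at depths 0..4; the ε leaf under the innermost S is at depth 5 (terminal leaves are at depths 1..4).
Depth = 5.

Final answer: 5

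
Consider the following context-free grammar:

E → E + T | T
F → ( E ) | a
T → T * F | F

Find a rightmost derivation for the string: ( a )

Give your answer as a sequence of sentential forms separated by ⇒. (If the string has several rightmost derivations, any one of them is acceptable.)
Start with E.
Step 1: the rightmost non-terminal is E; apply E → T:  T
Step 2: the rightmost non-terminal is T; apply T → F:  F
Step 3: the rightmost non-terminal is F; apply F → ( E ):  ( E )
Step 4: the rightmost non-terminal is E; apply E → T:  ( T )
Step 5: the rightmost non-terminal is T; apply T → F:  ( F )
Step 6: the rightmost non-terminal is F; apply F → a:  ( a )

Final answer: E ⇒ T ⇒ F ⇒ ( E ) ⇒ ( T ) ⇒ ( F ) ⇒ ( a )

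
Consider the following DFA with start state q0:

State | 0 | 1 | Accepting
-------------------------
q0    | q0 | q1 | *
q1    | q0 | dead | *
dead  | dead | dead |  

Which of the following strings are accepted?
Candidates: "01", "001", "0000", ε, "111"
"01": q0 → q0 → q1; q1 is accepting → accepted
"001": q0 → q0 → q0 → q1; q1 is accepting → accepted
"0000": q0 → q0 → q0 → q0 → q0; q0 is accepting → accepted
ε: q0; q0 is accepting → accepted
"111": q0 → q1 → dead → dead; dead is not accepting → rejected

Final answer: "01", "001", "0000", ε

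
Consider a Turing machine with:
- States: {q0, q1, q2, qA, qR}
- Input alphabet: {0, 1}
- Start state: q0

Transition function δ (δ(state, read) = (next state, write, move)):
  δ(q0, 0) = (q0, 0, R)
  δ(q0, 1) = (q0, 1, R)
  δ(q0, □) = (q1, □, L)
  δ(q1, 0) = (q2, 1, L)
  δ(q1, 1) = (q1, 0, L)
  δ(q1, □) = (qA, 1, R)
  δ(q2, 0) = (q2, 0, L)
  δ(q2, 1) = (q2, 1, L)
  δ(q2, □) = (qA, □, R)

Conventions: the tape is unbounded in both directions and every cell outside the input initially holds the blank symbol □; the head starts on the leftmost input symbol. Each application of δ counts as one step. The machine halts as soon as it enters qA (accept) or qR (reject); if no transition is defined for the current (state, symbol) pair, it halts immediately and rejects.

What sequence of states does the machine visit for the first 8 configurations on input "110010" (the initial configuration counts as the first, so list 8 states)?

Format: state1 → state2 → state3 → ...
Step 0: [q0]110010 (head at position 0)
Step 1: δ(q0, 1) = (q0, 1, R)  ⊢  1[q0]10010 (head at position 1)
Step 2: δ(q0, 1) = (q0, 1, R)  ⊢  11[q0]0010 (head at position 2)
Step 3: δ(q0, 0) = (q0, 0, R)  ⊢  110[q0]010 (head at position 3)
Step 4: δ(q0, 0) = (q0, 0, R)  ⊢  1100[q0]10 (head at position 4)
Step 5: δ(q0, 1) = (q0, 1, R)  ⊢  11001[q0]0 (head at position 5)
Step 6: δ(q0, 0) = (q0, 0, R)  ⊢  110010[q0]□ (head at position 6)
Step 7: δ(q0, □) = (q1, □, L)  ⊢  11001[q1]0□ (head at position 5)
Reading off the states of these 8 configurations: q0 → q0 → q0 → q0 → q0 → q0 → q0 → q1

Final answer: q0 → q0 → q0 → q0 → q0 → q0 → q0 → q1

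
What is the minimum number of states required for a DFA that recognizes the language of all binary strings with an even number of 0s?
Language: binary strings with an even number of 0s
Lower bound (Myhill–Nerode): the prefixes ε, 0 are pairwise distinguishable:
  ε vs 0: suffix ε distinguishes them (ε has zero 0s (accepted), 0 has one 0 (rejected))
So any DFA needs at least 2 states.
Upper bound: a DFA with 2 states exists (one state per class above).
Minimum states: 2

Final answer: 2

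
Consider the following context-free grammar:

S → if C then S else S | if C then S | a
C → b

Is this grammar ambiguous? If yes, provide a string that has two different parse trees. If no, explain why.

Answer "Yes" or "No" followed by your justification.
The 'dangling else' can attach to either if. Two leftmost derivations of  if b then if b then a else a:
  (1) S ⇒ if C then S else S ⇒ if b then S else S ⇒ if b then if C then S else S ⇒ if b then if b then S else S ⇒ if b then if b then a else S ⇒ if b then if b then a else a   (else belongs to the outer if)
  (2) S ⇒ if C then S ⇒ if b then S ⇒ if b then if C then S else S ⇒ if b then if b then S else S ⇒ if b then if b then a else S ⇒ if b then if b then a else a   (else belongs to the inner if)
Two distinct parse trees for the same string, so the grammar is ambiguous.

Final answer: Yes - the string 'if b then if b then a else a' has two distinct leftmost derivations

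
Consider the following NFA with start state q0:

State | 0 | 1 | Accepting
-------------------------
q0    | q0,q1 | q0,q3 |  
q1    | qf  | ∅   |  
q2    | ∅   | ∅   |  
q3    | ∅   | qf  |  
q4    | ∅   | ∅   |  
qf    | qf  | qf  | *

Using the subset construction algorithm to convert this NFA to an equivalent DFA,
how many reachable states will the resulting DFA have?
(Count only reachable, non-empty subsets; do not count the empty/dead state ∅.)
Start subset: {q0}
{q0}: on 0 → {q0, q1}, on 1 → {q0, q3}
{q0, q1}: on 0 → {q0, q1, qf}, on 1 → {q0, q3}
{q0, q3}: on 0 → {q0, q1}, on 1 → {q0, q3, qf}
{q0, q1, qf}: on 0 → {q0, q1, qf}, on 1 → {q0, q3, qf}
{q0, q3, qf}: on 0 → {q0, q1, qf}, on 1 → {q0, q3, qf}
Reachable non-empty subsets: {q0}, {q0, q1}, {q0, q3}, {q0, q1, qf}, {q0, q3, qf} — 5 in total.

Final answer: 5 states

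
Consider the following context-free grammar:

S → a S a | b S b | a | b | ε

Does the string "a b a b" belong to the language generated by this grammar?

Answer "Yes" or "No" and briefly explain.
Every production places the same symbol at both ends (or yields a single symbol / ε), so every derived string is a palindrome. a b a b reversed is b a b a ≠ a b a b, so it is not a palindrome and cannot be derived (already the first step fails: the string starts with a but ends with b, so neither S → a S a nor S → b S b fits).

Final answer: No - no valid derivation exists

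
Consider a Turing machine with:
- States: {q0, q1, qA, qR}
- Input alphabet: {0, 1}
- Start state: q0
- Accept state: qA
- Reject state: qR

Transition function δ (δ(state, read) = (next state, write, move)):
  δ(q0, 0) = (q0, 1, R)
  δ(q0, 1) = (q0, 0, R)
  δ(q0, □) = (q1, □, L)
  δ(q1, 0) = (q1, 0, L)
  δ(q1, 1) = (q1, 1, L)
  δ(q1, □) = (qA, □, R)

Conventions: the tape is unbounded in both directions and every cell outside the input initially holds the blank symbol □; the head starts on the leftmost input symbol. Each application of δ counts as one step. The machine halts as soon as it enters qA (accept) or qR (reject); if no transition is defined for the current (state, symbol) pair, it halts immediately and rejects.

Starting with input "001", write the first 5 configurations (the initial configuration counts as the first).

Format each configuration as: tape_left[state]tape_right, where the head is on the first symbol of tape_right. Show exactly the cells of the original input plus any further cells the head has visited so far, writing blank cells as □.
Step 0: [q0]001 (head at position 0)
Step 1: δ(q0, 0) = (q0, 1, R)  ⊢  1[q0]01 (head at position 1)
Step 2: δ(q0, 0) = (q0, 1, R)  ⊢  11[q0]1 (head at position 2)
Step 3: δ(q0, 1) = (q0, 0, R)  ⊢  110[q0]□ (head at position 3)
Step 4: δ(q0, □) = (q1, □, L)  ⊢  11[q1]0□ (head at position 2)

Final answer: [q0]001 ⊢ 1[q0]01 ⊢ 11[q0]1 ⊢ 110[q0]□ ⊢ 11[q1]0□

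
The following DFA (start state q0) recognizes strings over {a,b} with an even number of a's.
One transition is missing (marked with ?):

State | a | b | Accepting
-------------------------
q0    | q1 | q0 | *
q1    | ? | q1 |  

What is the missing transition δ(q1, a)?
q0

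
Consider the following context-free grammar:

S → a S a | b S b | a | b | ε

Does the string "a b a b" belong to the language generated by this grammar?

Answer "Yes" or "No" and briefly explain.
Every production places the same symbol at both ends (or yields a single symbol / ε), so every derived string is a palindrome. a b a b reversed is b a b a ≠ a b a b, so it is not a palindrome and cannot be derived (already the first step fails: the string starts with a but ends with b, so neither S → a S a nor S → b S b fits).

Final answer: No - no valid derivation exists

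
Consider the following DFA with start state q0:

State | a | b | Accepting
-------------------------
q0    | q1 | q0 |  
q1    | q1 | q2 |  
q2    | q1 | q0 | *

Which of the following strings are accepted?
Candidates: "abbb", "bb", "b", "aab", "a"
"abbb": q0 → q1 → q2 → q0 → q0; q0 is not accepting → rejected
"bb": q0 → q0 → q0; q0 is not accepting → rejected
"b": q0 → q0; q0 is not accepting → rejected
"aab": q0 → q1 → q1 → q2; q2 is accepting → accepted
"a": q0 → q1; q1 is not accepting → rejected

Final answer: "aab"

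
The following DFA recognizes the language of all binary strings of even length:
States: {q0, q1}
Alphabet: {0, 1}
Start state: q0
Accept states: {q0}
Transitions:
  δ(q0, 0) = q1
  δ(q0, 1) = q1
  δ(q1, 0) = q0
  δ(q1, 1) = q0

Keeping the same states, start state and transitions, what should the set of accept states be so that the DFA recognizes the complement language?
The DFA is complete (every state has a transition on every symbol), so the complement
is recognized by the same DFA with accepting and non-accepting states swapped.
Original accept states: {q0}
Complement accept states = All states - Original accept states
= {q0, q1} - {q0}
= {q1}
Complement language: strings of ODD length

Final answer: {q1}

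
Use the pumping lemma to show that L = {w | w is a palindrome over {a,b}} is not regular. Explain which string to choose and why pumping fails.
Language: L = {w | w is a palindrome over {a,b}} (strings that read the same forwards and backwards)
Step 1: Assume for contradiction that L is regular, with pumping length p.
Step 2: Choose s = a^p b a^p. Then s ∈ L (it reads the same forwards and backwards) and |s| ≥ p.
Step 3: Consider any decomposition s = xyz with |xy| ≤ p and |y| > 0. Since |xy| ≤ p and the first p symbols of s are all a's, y = a^k for some k with 1 ≤ k ≤ p.
Step 4: Pumping up (i = 2): xy²z = a^(p+k) b a^p. Its reverse is a^p b a^(p+k) ≠ a^(p+k) b a^p (the single b is no longer in the middle), so xy²z is not a palindrome and xy²z ∉ L.
This contradicts the pumping lemma, so L is not regular.

Final answer: Choose s = a^p b a^p. Since |xy| ≤ p, y = a^k with k ≥ 1. Then xy²z = a^(p+k) b a^p is not a palindrome, so ∉ L.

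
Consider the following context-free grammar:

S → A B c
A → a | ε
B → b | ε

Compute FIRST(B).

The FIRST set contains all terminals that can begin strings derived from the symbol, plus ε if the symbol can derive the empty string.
B → b contributes b; B → ε makes B nullable, contributing ε. FIRST(B) = {b, ε}.

Final answer: {b, ε}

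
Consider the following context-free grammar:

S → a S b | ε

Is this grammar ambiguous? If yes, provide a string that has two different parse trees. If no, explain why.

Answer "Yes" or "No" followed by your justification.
At every step exactly one production applies: if the remaining string to generate is non-empty it starts with a and ends with b, forcing S → a S b; if it is empty, S → ε is forced. Hence each string a^n b^n has exactly one derivation (S → a S b applied n times, then S → ε) and one parse tree.

Final answer: No - the grammar is unambiguous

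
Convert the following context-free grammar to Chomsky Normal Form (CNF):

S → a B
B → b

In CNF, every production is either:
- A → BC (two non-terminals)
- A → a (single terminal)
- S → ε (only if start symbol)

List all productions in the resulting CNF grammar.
The grammar has no ε-productions or unit productions to eliminate.
S → a B has terminal a in a right-hand side of length ≥ 2: introduce T_a → a and use T_a in place of a.
B → b is already in CNF (single terminal) – keep it.
S → a B becomes S → T_a B.
Resulting CNF grammar (3 productions): T_a → a; B → b; S → T_a B

Final answer: T_a → a; B → b; S → T_a B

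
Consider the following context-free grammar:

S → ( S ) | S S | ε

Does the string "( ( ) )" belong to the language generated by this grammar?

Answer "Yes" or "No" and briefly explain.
A derivation exists: S ⇒ ( S ) ⇒ ( ( S ) ) ⇒ ( ( ) ) (using S → ( S ) twice, then S → ε).

Final answer: Yes - a valid derivation exists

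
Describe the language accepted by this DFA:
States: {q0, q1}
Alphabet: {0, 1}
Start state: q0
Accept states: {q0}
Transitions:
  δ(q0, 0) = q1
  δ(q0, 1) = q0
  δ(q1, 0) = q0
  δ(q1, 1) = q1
Analyzing the DFA structure:
Start state: q0
Accept states: {q0}
Interpreting what each state remembers (checking against the transitions):
  q0: an even number of 0s has been read so far
  q1: an odd number of 0s has been read so far
  δ(q0, 0): in q0 (an even number of 0s has been read so far), after reading 0 we have: an odd number of 0s has been read so far → q1
  δ(q0, 1): in q0 (an even number of 0s has been read so far), after reading 1 we have: an even number of 0s has been read so far → q0
  δ(q1, 0): in q1 (an odd number of 0s has been read so far), after reading 0 we have: an even number of 0s has been read so far → q0
  δ(q1, 1): in q1 (an odd number of 0s has been read so far), after reading 1 we have: an odd number of 0s has been read so far → q1
A string is accepted iff it ends in {q0}, i.e. an even number of 0s has been read so far.
Language: All binary strings with an even number of 0s

Final answer: All binary strings with an even number of 0s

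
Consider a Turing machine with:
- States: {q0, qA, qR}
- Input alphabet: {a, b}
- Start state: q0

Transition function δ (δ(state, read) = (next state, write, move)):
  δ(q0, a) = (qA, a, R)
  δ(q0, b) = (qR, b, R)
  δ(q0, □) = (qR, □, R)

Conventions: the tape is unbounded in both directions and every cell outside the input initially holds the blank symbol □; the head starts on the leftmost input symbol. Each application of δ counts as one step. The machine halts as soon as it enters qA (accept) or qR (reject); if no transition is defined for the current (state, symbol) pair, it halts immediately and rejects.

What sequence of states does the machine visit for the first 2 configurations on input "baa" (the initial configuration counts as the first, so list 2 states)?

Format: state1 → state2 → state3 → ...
Step 0: [q0]baa (head at position 0)
Step 1: δ(q0, b) = (qR, b, R)  ⊢  b[qR]aa (head at position 1)
Reading off the states of these 2 configurations: q0 → qR

Final answer: q0 → qR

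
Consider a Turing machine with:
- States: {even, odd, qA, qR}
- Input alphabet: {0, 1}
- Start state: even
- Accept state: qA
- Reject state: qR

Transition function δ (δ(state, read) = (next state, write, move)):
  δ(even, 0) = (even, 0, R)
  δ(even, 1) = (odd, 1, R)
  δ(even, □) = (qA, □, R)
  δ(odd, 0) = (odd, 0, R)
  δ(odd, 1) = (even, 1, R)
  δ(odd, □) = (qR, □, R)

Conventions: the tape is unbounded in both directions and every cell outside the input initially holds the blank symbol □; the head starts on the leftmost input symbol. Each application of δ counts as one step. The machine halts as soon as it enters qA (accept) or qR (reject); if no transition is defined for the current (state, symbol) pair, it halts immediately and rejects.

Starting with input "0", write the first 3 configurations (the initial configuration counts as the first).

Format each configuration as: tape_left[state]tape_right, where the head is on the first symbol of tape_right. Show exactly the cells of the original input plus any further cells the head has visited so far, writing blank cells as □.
Step 0: [even]0 (head at position 0)
Step 1: δ(even, 0) = (even, 0, R)  ⊢  0[even]□ (head at position 1)
Step 2: δ(even, □) = (qA, □, R)  ⊢  0□[qA]□ (head at position 2)

Final answer: [even]0 ⊢ 0[even]□ ⊢ 0□[qA]□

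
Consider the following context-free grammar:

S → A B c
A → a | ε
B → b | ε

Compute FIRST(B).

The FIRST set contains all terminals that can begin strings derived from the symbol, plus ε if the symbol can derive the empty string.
B → b contributes b; B → ε makes B nullable, contributing ε. FIRST(B) = {b, ε}.

Final answer: {b, ε}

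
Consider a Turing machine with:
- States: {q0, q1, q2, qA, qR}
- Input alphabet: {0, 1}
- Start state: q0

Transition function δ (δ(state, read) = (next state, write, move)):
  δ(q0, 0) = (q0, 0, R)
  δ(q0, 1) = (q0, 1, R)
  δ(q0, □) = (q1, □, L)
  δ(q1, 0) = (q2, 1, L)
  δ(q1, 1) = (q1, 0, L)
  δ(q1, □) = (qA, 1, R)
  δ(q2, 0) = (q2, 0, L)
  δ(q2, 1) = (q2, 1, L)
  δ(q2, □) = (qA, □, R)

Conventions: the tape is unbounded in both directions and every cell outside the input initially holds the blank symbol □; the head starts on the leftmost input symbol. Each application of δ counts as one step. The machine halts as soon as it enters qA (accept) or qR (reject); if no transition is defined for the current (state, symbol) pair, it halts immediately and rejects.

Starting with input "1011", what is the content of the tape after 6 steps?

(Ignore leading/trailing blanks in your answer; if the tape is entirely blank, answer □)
Step 0: [q0]1011 (head at position 0)
Step 1: δ(q0, 1) = (q0, 1, R)  ⊢  1[q0]011 (head at position 1)
Step 2: δ(q0, 0) = (q0, 0, R)  ⊢  10[q0]11 (head at position 2)
Step 3: δ(q0, 1) = (q0, 1, R)  ⊢  101[q0]1 (head at position 3)
Step 4: δ(q0, 1) = (q0, 1, R)  ⊢  1011[q0]□ (head at position 4)
Step 5: δ(q0, □) = (q1, □, L)  ⊢  101[q1]1□ (head at position 3)
Step 6: δ(q1, 1) = (q1, 0, L)  ⊢  10[q1]10□ (head at position 2)
Tape after 6 steps (ignoring surrounding blanks): 1010

Final answer: Tape: 1010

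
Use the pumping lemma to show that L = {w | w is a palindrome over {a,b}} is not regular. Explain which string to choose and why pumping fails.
Language: L = {w | w is a palindrome over {a,b}} (strings that read the same forwards and backwards)
Step 1: Assume for contradiction that L is regular, with pumping length p.
Step 2: Choose s = a^p b a^p. Then s ∈ L (it reads the same forwards and backwards) and |s| ≥ p.
Step 3: Consider any decomposition s = xyz with |xy| ≤ p and |y| > 0. Since |xy| ≤ p and the first p symbols of s are all a's, y = a^k for some k with 1 ≤ k ≤ p.
Step 4: Pumping up (i = 2): xy²z = a^(p+k) b a^p. Its reverse is a^p b a^(p+k) ≠ a^(p+k) b a^p (the single b is no longer in the middle), so xy²z is not a palindrome and xy²z ∉ L.
This contradicts the pumping lemma, so L is not regular.

Final answer: Choose s = a^p b a^p. Since |xy| ≤ p, y = a^k with k ≥ 1. Then xy²z = a^(p+k) b a^p is not a palindrome, so ∉ L.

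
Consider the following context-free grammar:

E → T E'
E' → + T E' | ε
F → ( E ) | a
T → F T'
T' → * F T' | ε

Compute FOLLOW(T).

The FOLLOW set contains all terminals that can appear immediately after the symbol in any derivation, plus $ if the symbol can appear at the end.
Useful FIRST sets: FIRST(E') = {+, ε}, FIRST(T') = {*, ε} (both E' and T' are nullable).
FOLLOW(E): E is the start symbol → $; E appears in F → ( E ) followed by ')' → FOLLOW(E) = {), $}.
FOLLOW(E'): E' appears at the right end of E → T E' and of E' → + T E', so FOLLOW(E') ⊇ FOLLOW(E) (the second occurrence adds nothing new). FOLLOW(E') = {), $}.
FOLLOW(T): in E → T E' and E' → + T E', T is followed by E': add FIRST(E') minus ε = {+}; since E' is nullable, also add FOLLOW(E) and FOLLOW(E') = {), $}. FOLLOW(T) = {+, ), $}.

Final answer: {$, ), +}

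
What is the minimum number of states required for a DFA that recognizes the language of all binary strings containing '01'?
Language: binary strings containing '01'
Lower bound (Myhill–Nerode): the prefixes ε, 0, 01 are pairwise distinguishable:
  ε vs 01: suffix ε distinguishes them (ε is rejected, 01 is accepted)
  0 vs 01: suffix ε distinguishes them (0 is rejected, 01 is accepted)
  ε vs 0: suffix 1 distinguishes them (ε·1 = 1 is rejected, 0·1 = 01 is accepted)
So any DFA needs at least 3 states.
Upper bound: a DFA with 3 states exists (one state per class above: 'no progress', 'last symbol 0', and 'seen 01' (accepting sink)).
Minimum states: 3

Final answer: 3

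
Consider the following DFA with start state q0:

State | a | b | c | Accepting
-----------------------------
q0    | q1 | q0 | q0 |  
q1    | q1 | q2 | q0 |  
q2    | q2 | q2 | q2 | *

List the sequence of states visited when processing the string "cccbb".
q0 → q0 → q0 → q0 → q0 → q0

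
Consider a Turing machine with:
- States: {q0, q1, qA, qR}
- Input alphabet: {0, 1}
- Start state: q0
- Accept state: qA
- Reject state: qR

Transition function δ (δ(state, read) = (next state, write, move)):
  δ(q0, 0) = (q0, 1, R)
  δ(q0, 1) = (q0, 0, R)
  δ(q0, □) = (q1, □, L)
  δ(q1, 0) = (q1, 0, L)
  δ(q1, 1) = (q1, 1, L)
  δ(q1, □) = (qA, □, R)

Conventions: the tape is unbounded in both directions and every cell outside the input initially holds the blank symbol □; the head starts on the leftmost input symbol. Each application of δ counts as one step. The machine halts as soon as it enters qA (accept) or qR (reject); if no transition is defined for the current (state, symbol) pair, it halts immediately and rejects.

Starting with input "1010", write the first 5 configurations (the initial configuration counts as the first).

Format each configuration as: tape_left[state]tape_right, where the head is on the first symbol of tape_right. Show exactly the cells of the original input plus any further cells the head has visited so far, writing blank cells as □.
Step 0: [q0]1010 (head at position 0)
Step 1: δ(q0, 1) = (q0, 0, R)  ⊢  0[q0]010 (head at position 1)
Step 2: δ(q0, 0) = (q0, 1, R)  ⊢  01[q0]10 (head at position 2)
Step 3: δ(q0, 1) = (q0, 0, R)  ⊢  010[q0]0 (head at position 3)
Step 4: δ(q0, 0) = (q0, 1, R)  ⊢  0101[q0]□ (head at position 4)

Final answer: [q0]1010 ⊢ 0[q0]010 ⊢ 01[q0]10 ⊢ 010[q0]0 ⊢ 0101[q0]□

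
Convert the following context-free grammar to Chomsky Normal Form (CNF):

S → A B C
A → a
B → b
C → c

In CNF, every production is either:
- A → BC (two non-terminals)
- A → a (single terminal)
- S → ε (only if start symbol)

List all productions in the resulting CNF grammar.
The grammar has no ε-productions or unit productions to eliminate.
A → a is already in CNF (single terminal) – keep it.
B → b is already in CNF (single terminal) – keep it.
C → c is already in CNF (single terminal) – keep it.
S → A B C has 3 symbols on the right: break it into binary productions S → A X0, X0 → B C.
Resulting CNF grammar (5 productions): A → a; B → b; C → c; S → A X0; X0 → B C

Final answer: A → a; B → b; C → c; S → A X0; X0 → B C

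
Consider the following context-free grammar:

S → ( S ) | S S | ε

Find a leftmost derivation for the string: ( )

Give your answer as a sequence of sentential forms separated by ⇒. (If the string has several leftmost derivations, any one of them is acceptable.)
Start with S.
Step 1: the leftmost non-terminal is S; apply S → ( S ):  ( S )
Step 2: the leftmost non-terminal is S; apply S → ε:  ( )

Final answer: S ⇒ ( S ) ⇒ ( )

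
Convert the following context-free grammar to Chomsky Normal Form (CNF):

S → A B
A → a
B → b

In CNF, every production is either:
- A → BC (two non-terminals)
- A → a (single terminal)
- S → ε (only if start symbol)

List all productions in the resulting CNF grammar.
The grammar has no ε-productions or unit productions to eliminate.
S → A B is already in CNF (two non-terminals) – keep it.
A → a is already in CNF (single terminal) – keep it.
B → b is already in CNF (single terminal) – keep it.
Resulting CNF grammar (3 productions): A → a; B → b; S → A B

Final answer: A → a; B → b; S → A B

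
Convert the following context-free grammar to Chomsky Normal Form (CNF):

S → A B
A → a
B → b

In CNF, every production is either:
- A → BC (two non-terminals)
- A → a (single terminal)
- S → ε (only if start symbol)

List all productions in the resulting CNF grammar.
The grammar has no ε-productions or unit productions to eliminate.
S → A B is already in CNF (two non-terminals) – keep it.
A → a is already in CNF (single terminal) – keep it.
B → b is already in CNF (single terminal) – keep it.
Resulting CNF grammar (3 productions): A → a; B → b; S → A B

Final answer: A → a; B → b; S → A B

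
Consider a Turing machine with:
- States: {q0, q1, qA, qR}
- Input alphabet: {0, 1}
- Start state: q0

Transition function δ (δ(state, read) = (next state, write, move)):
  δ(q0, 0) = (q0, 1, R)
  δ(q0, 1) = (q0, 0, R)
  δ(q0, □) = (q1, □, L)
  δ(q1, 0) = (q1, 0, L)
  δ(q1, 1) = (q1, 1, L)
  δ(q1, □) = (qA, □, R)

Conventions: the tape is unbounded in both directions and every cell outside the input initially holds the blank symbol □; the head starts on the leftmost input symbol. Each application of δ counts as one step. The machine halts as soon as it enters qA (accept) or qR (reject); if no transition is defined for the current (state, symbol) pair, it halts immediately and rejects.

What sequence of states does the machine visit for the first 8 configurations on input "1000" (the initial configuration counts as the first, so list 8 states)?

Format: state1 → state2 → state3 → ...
Step 0: [q0]1000 (head at position 0)
Step 1: δ(q0, 1) = (q0, 0, R)  ⊢  0[q0]000 (head at position 1)
Step 2: δ(q0, 0) = (q0, 1, R)  ⊢  01[q0]00 (head at position 2)
Step 3: δ(q0, 0) = (q0, 1, R)  ⊢  011[q0]0 (head at position 3)
Step 4: δ(q0, 0) = (q0, 1, R)  ⊢  0111[q0]□ (head at position 4)
Step 5: δ(q0, □) = (q1, □, L)  ⊢  011[q1]1□ (head at position 3)
Step 6: δ(q1, 1) = (q1, 1, L)  ⊢  01[q1]11□ (head at position 2)
Step 7: δ(q1, 1) = (q1, 1, L)  ⊢  0[q1]111□ (head at position 1)
Reading off the states of these 8 configurations: q0 → q0 → q0 → q0 → q0 → q1 → q1 → q1

Final answer: q0 → q0 → q0 → q0 → q0 → q1 → q1 → q1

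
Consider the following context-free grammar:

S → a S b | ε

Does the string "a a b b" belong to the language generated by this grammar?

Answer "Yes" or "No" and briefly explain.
A derivation exists: S ⇒ a S b ⇒ a a S b b ⇒ a a b b (using S → a S b twice, then S → ε).

Final answer: Yes - a valid derivation exists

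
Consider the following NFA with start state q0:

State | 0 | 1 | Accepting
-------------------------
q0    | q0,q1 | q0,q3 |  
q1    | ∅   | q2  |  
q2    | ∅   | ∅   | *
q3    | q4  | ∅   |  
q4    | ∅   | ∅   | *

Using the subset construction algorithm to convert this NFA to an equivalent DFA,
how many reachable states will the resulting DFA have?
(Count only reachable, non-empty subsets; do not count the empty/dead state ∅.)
Start subset: {q0}
{q0}: on 0 → {q0, q1}, on 1 → {q0, q3}
{q0, q1}: on 0 → {q0, q1}, on 1 → {q0, q2, q3}
{q0, q3}: on 0 → {q0, q1, q4}, on 1 → {q0, q3}
{q0, q2, q3}: on 0 → {q0, q1, q4}, on 1 → {q0, q3}
{q0, q1, q4}: on 0 → {q0, q1}, on 1 → {q0, q2, q3}
Reachable non-empty subsets: {q0}, {q0, q1}, {q0, q3}, {q0, q2, q3}, {q0, q1, q4} — 5 in total.

Final answer: 5 states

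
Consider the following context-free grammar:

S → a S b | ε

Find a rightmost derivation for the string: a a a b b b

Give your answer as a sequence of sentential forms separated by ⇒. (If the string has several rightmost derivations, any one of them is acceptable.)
Start with S.
Step 1: the rightmost non-terminal is S; apply S → a S b:  a S b
Step 2: the rightmost non-terminal is S; apply S → a S b:  a a S b b
Step 3: the rightmost non-terminal is S; apply S → a S b:  a a a S b b b
Step 4: the rightmost non-terminal is S; apply S → ε:  a a a b b b

Final answer: S ⇒ a S b ⇒ a a S b b ⇒ a a a S b b b ⇒ a a a b b b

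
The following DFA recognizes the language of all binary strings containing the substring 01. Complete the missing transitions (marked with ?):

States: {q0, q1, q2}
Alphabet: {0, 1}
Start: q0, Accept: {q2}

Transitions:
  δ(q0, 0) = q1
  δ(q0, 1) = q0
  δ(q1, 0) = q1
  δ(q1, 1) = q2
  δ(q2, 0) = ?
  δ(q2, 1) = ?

What each state remembers (consistent with the given transitions and accept states):
  q0: 01 not seen yet and the last symbol was not 0
  q1: 01 not seen yet and the last symbol was 0
  q2: the substring 01 has already been seen
Filling in the missing entries:
  δ(q2, 0): in q2 (the substring 01 has already been seen), after reading 0 we have: the substring 01 has already been seen → q2
  δ(q2, 1): in q2 (the substring 01 has already been seen), after reading 1 we have: the substring 01 has already been seen → q2

Final answer: δ(q2, 0) = q2; δ(q2, 1) = q2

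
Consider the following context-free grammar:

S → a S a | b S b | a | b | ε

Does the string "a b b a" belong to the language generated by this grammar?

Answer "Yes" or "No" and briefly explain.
A derivation exists: S ⇒ a S a ⇒ a b S b a ⇒ a b b a (using S → a S a, S → b S b, then S → ε).

Final answer: Yes - a valid derivation exists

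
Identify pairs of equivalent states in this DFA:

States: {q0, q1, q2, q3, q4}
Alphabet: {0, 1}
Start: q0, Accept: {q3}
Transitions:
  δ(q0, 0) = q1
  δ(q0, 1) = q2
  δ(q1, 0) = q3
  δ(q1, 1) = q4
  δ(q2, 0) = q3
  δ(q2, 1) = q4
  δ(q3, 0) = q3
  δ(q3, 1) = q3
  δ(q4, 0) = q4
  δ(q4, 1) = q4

Using the table-filling algorithm:
Round 0 – mark pairs where exactly one state is accepting: (q0,q3), (q1,q3), (q2,q3), (q3,q4)
Round 1 – newly marked: (q0,q1) [on 0: q1 vs q3, already marked]; (q0,q2) [on 0: q1 vs q3, already marked]; (q1,q4) [on 0: q3 vs q4, already marked]; (q2,q4) [on 0: q3 vs q4, already marked]
Round 2 – newly marked: (q0,q4) [on 0: q1 vs q4, already marked]
No further pairs can be marked.
(q1, q2) unmarked: δ(q1,0)=q3, δ(q2,0)=q3; δ(q1,1)=q4, δ(q2,1)=q4 → equivalent
Equivalent pairs: (q1, q2)

Final answer: Equivalent pairs: (q1, q2)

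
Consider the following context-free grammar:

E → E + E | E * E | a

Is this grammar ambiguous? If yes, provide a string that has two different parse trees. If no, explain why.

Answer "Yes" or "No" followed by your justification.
Two different leftmost derivations of a + a * a:
  (1) E ⇒ E + E ⇒ a + E ⇒ a + E * E ⇒ a + a * E ⇒ a + a * a   (tree groups a + (a * a))
  (2) E ⇒ E * E ⇒ E + E * E ⇒ a + E * E ⇒ a + a * E ⇒ a + a * a   (tree groups (a + a) * a)
Two distinct leftmost derivations = two distinct parse trees, so the grammar is ambiguous.

Final answer: Yes - the string 'a + a * a' has two distinct leftmost derivations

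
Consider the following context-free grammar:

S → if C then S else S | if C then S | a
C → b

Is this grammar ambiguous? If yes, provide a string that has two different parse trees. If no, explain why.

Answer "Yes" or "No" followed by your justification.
The 'dangling else' can attach to either if. Two leftmost derivations of  if b then if b then a else a:
  (1) S ⇒ if C then S else S ⇒ if b then S else S ⇒ if b then if C then S else S ⇒ if b then if b then S else S ⇒ if b then if b then a else S ⇒ if b then if b then a else a   (else belongs to the outer if)
  (2) S ⇒ if C then S ⇒ if b then S ⇒ if b then if C then S else S ⇒ if b then if b then S else S ⇒ if b then if b then a else S ⇒ if b then if b then a else a   (else belongs to the inner if)
Two distinct parse trees for the same string, so the grammar is ambiguous.

Final answer: Yes - the string 'if b then if b then a else a' has two distinct leftmost derivations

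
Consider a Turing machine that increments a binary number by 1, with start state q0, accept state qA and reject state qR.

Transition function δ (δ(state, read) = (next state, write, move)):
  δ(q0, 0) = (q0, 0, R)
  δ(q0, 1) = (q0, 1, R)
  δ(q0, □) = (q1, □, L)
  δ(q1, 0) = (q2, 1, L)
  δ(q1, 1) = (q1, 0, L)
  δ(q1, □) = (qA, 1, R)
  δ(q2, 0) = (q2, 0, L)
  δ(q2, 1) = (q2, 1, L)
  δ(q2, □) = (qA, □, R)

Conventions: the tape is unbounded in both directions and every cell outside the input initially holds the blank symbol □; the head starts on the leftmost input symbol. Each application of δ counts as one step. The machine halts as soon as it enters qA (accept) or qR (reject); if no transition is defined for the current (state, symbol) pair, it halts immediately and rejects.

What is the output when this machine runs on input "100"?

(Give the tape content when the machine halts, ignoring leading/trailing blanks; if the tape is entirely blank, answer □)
Step 0: [q0]100 (head at position 0)
Step 1: δ(q0, 1) = (q0, 1, R)  ⊢  1[q0]00 (head at position 1)
Step 2: δ(q0, 0) = (q0, 0, R)  ⊢  10[q0]0 (head at position 2)
Step 3: δ(q0, 0) = (q0, 0, R)  ⊢  100[q0]□ (head at position 3)
Step 4: δ(q0, □) = (q1, □, L)  ⊢  10[q1]0□ (head at position 2)
Step 5: δ(q1, 0) = (q2, 1, L)  ⊢  1[q2]01□ (head at position 1)
Step 6: δ(q2, 0) = (q2, 0, L)  ⊢  [q2]101□ (head at position 0)
Step 7: δ(q2, 1) = (q2, 1, L)  ⊢  [q2]□101□ (head at position -1)
Step 8: δ(q2, □) = (qA, □, R)  ⊢  □[qA]101□ (head at position 0)
The machine is in qA, so it halts and accepts.
Tape content when halted (ignoring surrounding blanks): 101

Final answer: Output: 101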